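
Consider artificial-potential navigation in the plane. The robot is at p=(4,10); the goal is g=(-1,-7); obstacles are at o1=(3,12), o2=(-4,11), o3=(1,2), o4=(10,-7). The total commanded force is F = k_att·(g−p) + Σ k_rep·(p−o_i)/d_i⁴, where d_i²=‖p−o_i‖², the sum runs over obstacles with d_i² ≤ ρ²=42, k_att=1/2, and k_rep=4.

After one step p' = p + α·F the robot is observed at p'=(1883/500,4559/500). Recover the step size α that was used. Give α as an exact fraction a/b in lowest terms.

F_att = 1/2·(g−p) = 1/2·(-5,-17) = (-2.5000,-8.5000)
o1: d²=5 ≤ ρ²=42; F_rep = 4·(1,-2)/5² = (0.1600,-0.3200)
o2: d²=65 > ρ²=42 → inactive
o3: d²=73 > ρ²=42 → inactive
o4: d²=325 > ρ²=42 → inactive
F = F_att + ΣF_rep = (-2.3400,-8.8200)
Δp = p'−p = (-0.2340,-0.8820); α = Δx/Fx = (-117/500) / (-117/50) = 1/10
check: Δy/Fy = (-441/500) / (-441/50) = 1/10 ✓

α = 1/10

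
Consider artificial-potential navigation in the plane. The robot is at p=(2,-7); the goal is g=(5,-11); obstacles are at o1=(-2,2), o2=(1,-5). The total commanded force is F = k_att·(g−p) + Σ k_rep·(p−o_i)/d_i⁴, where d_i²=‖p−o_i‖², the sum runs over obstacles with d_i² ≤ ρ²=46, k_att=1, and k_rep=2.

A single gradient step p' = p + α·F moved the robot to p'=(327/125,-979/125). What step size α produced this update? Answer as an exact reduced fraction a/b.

F_att = 1·(g−p) = 1·(3,-4) = (3.0000,-4.0000)
o1: d²=97 > ρ²=46 → inactive
o2: d²=5 ≤ ρ²=46; F_rep = 2·(1,-2)/5² = (0.0800,-0.1600)
F = F_att + ΣF_rep = (3.0800,-4.1600)
Δp = p'−p = (0.6160,-0.8320); α = Δx/Fx = (77/125) / (77/25) = 1/5
check: Δy/Fy = (-104/125) / (-104/25) = 1/5 ✓

α = 1/5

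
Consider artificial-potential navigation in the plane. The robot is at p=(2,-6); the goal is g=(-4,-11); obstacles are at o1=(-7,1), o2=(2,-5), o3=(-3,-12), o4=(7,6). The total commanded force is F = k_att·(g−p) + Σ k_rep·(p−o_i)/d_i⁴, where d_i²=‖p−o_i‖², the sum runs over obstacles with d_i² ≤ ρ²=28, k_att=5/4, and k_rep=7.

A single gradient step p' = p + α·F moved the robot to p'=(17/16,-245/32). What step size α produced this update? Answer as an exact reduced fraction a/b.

F_att = 5/4·(g−p) = 5/4·(-6,-5) = (-7.5000,-6.2500)
o1: d²=130 > ρ²=28 → inactive
o2: d²=1 ≤ ρ²=28; F_rep = 7·(0,-1)/1² = (0.0000,-7.0000)
o3: d²=61 > ρ²=28 → inactive
o4: d²=169 > ρ²=28 → inactive
F = F_att + ΣF_rep = (-7.5000,-13.2500)
Δp = p'−p = (-0.9375,-1.6562); α = Δx/Fx = (-15/16) / (-15/2) = 1/8
check: Δy/Fy = (-53/32) / (-53/4) = 1/8 ✓

α = 1/8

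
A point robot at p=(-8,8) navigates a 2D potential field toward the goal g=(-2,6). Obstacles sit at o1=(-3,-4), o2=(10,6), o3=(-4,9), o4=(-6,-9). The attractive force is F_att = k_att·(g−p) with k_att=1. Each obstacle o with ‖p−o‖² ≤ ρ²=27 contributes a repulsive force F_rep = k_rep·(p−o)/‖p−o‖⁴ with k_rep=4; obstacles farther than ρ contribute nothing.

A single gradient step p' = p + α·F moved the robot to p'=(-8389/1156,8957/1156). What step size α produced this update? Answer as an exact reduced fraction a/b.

α = 1/8

F_att = 1·(g−p) = 1·(6,-2) = (6.0000,-2.0000)
o1: d²=169 > ρ²=27 → inactive
o2: d²=328 > ρ²=27 → inactive
o3: d²=17 ≤ ρ²=27; F_rep = 4·(-4,-1)/17² = (-0.0554,-0.0138)
o4: d²=293 > ρ²=27 → inactive
F = F_att + ΣF_rep = (5.9446,-2.0138)
Δp = p'−p = (0.7431,-0.2517); α = Δx/Fx = (859/1156) / (1718/289) = 1/8
check: Δy/Fy = (-291/1156) / (-582/289) = 1/8 ✓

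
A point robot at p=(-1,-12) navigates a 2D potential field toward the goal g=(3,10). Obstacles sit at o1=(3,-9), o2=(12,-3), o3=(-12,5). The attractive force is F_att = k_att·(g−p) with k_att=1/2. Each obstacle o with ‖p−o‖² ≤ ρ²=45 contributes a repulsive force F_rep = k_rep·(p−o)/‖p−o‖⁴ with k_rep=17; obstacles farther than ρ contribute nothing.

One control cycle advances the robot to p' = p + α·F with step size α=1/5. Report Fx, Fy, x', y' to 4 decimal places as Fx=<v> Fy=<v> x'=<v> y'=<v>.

Fx=1.8912 Fy=10.9184 x'=-0.6218 y'=-9.8163

F_att = 1/2·(g−p) = 1/2·(4,22) = (2.0000,11.0000)
o1: d²=25 ≤ ρ²=45; F_rep = 17·(-4,-3)/25² = (-0.1088,-0.0816)
o2: d²=250 > ρ²=45 → inactive
o3: d²=410 > ρ²=45 → inactive
F = F_att + ΣF_rep = (1.8912,10.9184)
p' = p + 1/5·F = (-0.6218,-9.8163)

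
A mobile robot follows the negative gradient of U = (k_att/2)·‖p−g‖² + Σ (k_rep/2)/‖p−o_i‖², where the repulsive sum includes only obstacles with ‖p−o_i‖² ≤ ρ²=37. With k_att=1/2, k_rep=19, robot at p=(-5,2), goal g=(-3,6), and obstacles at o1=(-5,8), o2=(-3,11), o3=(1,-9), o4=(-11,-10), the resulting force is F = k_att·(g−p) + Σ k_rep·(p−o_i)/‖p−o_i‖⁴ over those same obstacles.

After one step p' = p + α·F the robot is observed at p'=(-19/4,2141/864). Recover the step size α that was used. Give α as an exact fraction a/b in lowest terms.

F_att = 1/2·(g−p) = 1/2·(2,4) = (1.0000,2.0000)
o1: d²=36 ≤ ρ²=37; F_rep = 19·(0,-6)/36² = (0.0000,-0.0880)
o2: d²=85 > ρ²=37 → inactive
o3: d²=157 > ρ²=37 → inactive
o4: d²=180 > ρ²=37 → inactive
F = F_att + ΣF_rep = (1.0000,1.9120)
Δp = p'−p = (0.2500,0.4780); α = Δx/Fx = (1/4) / (1) = 1/4
check: Δy/Fy = (413/864) / (413/216) = 1/4 ✓

α = 1/4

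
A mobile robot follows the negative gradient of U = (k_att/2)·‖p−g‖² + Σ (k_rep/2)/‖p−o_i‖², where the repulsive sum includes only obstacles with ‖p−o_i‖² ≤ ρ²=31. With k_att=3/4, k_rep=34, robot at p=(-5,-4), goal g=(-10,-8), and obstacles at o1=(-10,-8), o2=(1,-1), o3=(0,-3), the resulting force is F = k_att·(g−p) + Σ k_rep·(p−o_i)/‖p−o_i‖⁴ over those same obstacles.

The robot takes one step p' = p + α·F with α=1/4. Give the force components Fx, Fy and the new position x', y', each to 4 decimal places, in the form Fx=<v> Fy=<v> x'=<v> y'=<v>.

Fx=-4.0015 Fy=-3.0503 x'=-6.0004 y'=-4.7626

F_att = 3/4·(g−p) = 3/4·(-5,-4) = (-3.7500,-3.0000)
o1: d²=41 > ρ²=31 → inactive
o2: d²=45 > ρ²=31 → inactive
o3: d²=26 ≤ ρ²=31; F_rep = 34·(-5,-1)/26² = (-0.2515,-0.0503)
F = F_att + ΣF_rep = (-4.0015,-3.0503)
p' = p + 1/4·F = (-6.0004,-4.7626)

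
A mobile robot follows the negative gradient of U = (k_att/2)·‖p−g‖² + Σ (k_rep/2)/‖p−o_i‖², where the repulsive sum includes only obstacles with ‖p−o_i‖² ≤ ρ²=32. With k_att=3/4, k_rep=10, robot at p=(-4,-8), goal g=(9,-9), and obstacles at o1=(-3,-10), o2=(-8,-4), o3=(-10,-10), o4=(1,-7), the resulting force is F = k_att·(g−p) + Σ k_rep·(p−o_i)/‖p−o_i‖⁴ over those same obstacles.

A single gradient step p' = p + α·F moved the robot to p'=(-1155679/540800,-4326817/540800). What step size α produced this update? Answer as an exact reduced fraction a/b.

F_att = 3/4·(g−p) = 3/4·(13,-1) = (9.7500,-0.7500)
o1: d²=5 ≤ ρ²=32; F_rep = 10·(-1,2)/5² = (-0.4000,0.8000)
o2: d²=32 ≤ ρ²=32; F_rep = 10·(4,-4)/32² = (0.0391,-0.0391)
o3: d²=40 > ρ²=32 → inactive
o4: d²=26 ≤ ρ²=32; F_rep = 10·(-5,-1)/26² = (-0.0740,-0.0148)
F = F_att + ΣF_rep = (9.3151,-0.0039)
Δp = p'−p = (1.8630,-0.0008); α = Δx/Fx = (1007521/540800) / (1007521/108160) = 1/5
check: Δy/Fy = (-417/540800) / (-417/108160) = 1/5 ✓

α = 1/5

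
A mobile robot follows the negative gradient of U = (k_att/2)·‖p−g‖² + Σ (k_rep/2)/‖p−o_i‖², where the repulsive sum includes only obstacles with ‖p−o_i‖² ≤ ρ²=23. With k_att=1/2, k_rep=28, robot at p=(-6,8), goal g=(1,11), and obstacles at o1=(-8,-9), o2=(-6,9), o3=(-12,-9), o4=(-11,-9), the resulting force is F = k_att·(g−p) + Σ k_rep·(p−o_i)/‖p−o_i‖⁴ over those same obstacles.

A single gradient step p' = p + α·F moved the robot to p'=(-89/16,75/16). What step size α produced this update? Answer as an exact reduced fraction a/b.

α = 1/8

F_att = 1/2·(g−p) = 1/2·(7,3) = (3.5000,1.5000)
o1: d²=293 > ρ²=23 → inactive
o2: d²=1 ≤ ρ²=23; F_rep = 28·(0,-1)/1² = (0.0000,-28.0000)
o3: d²=325 > ρ²=23 → inactive
o4: d²=314 > ρ²=23 → inactive
F = F_att + ΣF_rep = (3.5000,-26.5000)
Δp = p'−p = (0.4375,-3.3125); α = Δx/Fx = (7/16) / (7/2) = 1/8
check: Δy/Fy = (-53/16) / (-53/2) = 1/8 ✓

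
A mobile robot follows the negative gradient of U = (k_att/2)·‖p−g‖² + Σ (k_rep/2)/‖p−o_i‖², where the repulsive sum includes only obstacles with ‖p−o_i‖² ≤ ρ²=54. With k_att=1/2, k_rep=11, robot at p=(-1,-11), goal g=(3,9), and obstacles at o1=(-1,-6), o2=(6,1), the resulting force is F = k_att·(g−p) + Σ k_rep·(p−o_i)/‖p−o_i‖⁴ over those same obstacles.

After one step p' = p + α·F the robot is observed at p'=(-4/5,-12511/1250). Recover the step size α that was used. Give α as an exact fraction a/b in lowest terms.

F_att = 1/2·(g−p) = 1/2·(4,20) = (2.0000,10.0000)
o1: d²=25 ≤ ρ²=54; F_rep = 11·(0,-5)/25² = (0.0000,-0.0880)
o2: d²=193 > ρ²=54 → inactive
F = F_att + ΣF_rep = (2.0000,9.9120)
Δp = p'−p = (0.2000,0.9912); α = Δx/Fx = (1/5) / (2) = 1/10
check: Δy/Fy = (1239/1250) / (1239/125) = 1/10 ✓

α = 1/10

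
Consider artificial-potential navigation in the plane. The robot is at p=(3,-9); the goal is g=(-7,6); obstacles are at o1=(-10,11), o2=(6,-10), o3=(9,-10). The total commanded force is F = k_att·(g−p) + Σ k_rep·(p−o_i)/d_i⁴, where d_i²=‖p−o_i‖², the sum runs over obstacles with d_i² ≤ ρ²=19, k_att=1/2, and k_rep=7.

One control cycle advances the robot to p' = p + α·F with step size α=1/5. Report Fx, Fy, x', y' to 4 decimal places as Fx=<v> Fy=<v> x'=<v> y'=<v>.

Fx=-5.2100 Fy=7.5700 x'=1.9580 y'=-7.4860

F_att = 1/2·(g−p) = 1/2·(-10,15) = (-5.0000,7.5000)
o1: d²=569 > ρ²=19 → inactive
o2: d²=10 ≤ ρ²=19; F_rep = 7·(-3,1)/10² = (-0.2100,0.0700)
o3: d²=37 > ρ²=19 → inactive
F = F_att + ΣF_rep = (-5.2100,7.5700)
p' = p + 1/5·F = (1.9580,-7.4860)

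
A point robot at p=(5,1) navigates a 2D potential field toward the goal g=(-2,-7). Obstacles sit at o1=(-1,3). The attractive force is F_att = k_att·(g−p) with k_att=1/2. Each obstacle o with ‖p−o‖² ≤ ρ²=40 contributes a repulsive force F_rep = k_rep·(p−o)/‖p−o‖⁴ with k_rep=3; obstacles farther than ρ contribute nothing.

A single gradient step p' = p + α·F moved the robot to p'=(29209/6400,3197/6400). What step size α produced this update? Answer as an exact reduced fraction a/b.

F_att = 1/2·(g−p) = 1/2·(-7,-8) = (-3.5000,-4.0000)
o1: d²=40 ≤ ρ²=40; F_rep = 3·(6,-2)/40² = (0.0112,-0.0037)
F = F_att + ΣF_rep = (-3.4888,-4.0038)
Δp = p'−p = (-0.4361,-0.5005); α = Δx/Fx = (-2791/6400) / (-2791/800) = 1/8
check: Δy/Fy = (-3203/6400) / (-3203/800) = 1/8 ✓

α = 1/8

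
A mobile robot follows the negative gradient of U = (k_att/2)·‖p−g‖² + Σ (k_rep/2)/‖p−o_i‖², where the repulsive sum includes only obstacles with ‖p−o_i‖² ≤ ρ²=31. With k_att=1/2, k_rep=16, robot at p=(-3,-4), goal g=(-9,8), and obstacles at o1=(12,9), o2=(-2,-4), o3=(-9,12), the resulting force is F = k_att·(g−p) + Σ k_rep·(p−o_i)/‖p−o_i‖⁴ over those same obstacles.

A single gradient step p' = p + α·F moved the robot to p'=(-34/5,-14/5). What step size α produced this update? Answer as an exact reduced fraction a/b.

α = 1/5

F_att = 1/2·(g−p) = 1/2·(-6,12) = (-3.0000,6.0000)
o1: d²=394 > ρ²=31 → inactive
o2: d²=1 ≤ ρ²=31; F_rep = 16·(-1,0)/1² = (-16.0000,0.0000)
o3: d²=292 > ρ²=31 → inactive
F = F_att + ΣF_rep = (-19.0000,6.0000)
Δp = p'−p = (-3.8000,1.2000); α = Δx/Fx = (-19/5) / (-19) = 1/5
check: Δy/Fy = (6/5) / (6) = 1/5 ✓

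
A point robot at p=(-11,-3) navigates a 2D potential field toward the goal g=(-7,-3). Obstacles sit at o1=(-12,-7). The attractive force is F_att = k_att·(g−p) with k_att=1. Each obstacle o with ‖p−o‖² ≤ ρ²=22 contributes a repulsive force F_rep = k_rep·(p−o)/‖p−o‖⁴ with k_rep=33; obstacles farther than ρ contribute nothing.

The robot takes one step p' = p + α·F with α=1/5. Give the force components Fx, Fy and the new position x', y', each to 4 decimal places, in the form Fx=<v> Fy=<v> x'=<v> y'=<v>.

F_att = 1·(g−p) = 1·(4,0) = (4.0000,0.0000)
o1: d²=17 ≤ ρ²=22; F_rep = 33·(1,4)/17² = (0.1142,0.4567)
F = F_att + ΣF_rep = (4.1142,0.4567)
p' = p + 1/5·F = (-10.1772,-2.9087)

Fx=4.1142 Fy=0.4567 x'=-10.1772 y'=-2.9087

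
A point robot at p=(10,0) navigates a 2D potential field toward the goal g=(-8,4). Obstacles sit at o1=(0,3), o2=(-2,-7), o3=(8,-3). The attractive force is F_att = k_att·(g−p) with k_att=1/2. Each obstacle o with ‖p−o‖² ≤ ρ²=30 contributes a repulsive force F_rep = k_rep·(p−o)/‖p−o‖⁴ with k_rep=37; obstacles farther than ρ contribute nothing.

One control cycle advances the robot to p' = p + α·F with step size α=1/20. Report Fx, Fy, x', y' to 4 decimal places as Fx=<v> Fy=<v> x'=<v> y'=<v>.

Fx=-8.5621 Fy=2.6568 x'=9.5719 y'=0.1328

F_att = 1/2·(g−p) = 1/2·(-18,4) = (-9.0000,2.0000)
o1: d²=109 > ρ²=30 → inactive
o2: d²=193 > ρ²=30 → inactive
o3: d²=13 ≤ ρ²=30; F_rep = 37·(2,3)/13² = (0.4379,0.6568)
F = F_att + ΣF_rep = (-8.5621,2.6568)
p' = p + 1/20·F = (9.5719,0.1328)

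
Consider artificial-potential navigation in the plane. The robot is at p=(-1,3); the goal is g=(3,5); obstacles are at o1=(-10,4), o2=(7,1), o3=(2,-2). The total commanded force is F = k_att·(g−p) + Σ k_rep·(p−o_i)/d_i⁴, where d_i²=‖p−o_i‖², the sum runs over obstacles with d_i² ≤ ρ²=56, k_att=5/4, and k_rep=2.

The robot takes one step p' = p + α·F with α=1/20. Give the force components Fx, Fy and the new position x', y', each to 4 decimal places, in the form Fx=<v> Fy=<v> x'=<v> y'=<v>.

F_att = 5/4·(g−p) = 5/4·(4,2) = (5.0000,2.5000)
o1: d²=82 > ρ²=56 → inactive
o2: d²=68 > ρ²=56 → inactive
o3: d²=34 ≤ ρ²=56; F_rep = 2·(-3,5)/34² = (-0.0052,0.0087)
F = F_att + ΣF_rep = (4.9948,2.5087)
p' = p + 1/20·F = (-0.7503,3.1254)

Fx=4.9948 Fy=2.5087 x'=-0.7503 y'=3.1254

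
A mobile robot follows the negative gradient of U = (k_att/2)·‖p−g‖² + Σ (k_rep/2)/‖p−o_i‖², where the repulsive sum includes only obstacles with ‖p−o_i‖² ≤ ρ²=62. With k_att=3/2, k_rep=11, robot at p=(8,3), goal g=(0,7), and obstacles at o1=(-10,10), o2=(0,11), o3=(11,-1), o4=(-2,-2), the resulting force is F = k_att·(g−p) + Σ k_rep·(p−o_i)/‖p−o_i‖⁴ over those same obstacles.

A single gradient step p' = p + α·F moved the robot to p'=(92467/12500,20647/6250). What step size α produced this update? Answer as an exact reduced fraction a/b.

F_att = 3/2·(g−p) = 3/2·(-8,4) = (-12.0000,6.0000)
o1: d²=373 > ρ²=62 → inactive
o2: d²=128 > ρ²=62 → inactive
o3: d²=25 ≤ ρ²=62; F_rep = 11·(-3,4)/25² = (-0.0528,0.0704)
o4: d²=125 > ρ²=62 → inactive
F = F_att + ΣF_rep = (-12.0528,6.0704)
Δp = p'−p = (-0.6026,0.3035); α = Δx/Fx = (-7533/12500) / (-7533/625) = 1/20
check: Δy/Fy = (1897/6250) / (3794/625) = 1/20 ✓

α = 1/20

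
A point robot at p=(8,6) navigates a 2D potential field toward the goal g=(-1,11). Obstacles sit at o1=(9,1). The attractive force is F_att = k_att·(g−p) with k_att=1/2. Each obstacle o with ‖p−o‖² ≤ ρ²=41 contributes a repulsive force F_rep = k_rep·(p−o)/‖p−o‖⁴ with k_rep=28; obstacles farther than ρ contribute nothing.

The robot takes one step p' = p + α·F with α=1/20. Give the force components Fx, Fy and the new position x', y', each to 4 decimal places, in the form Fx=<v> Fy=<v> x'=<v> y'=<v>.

Fx=-4.5414 Fy=2.7071 x'=7.7729 y'=6.1354

F_att = 1/2·(g−p) = 1/2·(-9,5) = (-4.5000,2.5000)
o1: d²=26 ≤ ρ²=41; F_rep = 28·(-1,5)/26² = (-0.0414,0.2071)
F = F_att + ΣF_rep = (-4.5414,2.7071)
p' = p + 1/20·F = (7.7729,6.1354)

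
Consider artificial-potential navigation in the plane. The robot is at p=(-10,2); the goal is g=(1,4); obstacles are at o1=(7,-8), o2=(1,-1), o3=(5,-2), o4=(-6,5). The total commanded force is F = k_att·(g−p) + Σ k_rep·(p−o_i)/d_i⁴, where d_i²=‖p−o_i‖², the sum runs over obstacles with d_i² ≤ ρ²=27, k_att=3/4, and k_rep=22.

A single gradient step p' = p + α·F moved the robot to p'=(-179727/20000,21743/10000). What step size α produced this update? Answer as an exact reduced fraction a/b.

F_att = 3/4·(g−p) = 3/4·(11,2) = (8.2500,1.5000)
o1: d²=389 > ρ²=27 → inactive
o2: d²=130 > ρ²=27 → inactive
o3: d²=241 > ρ²=27 → inactive
o4: d²=25 ≤ ρ²=27; F_rep = 22·(-4,-3)/25² = (-0.1408,-0.1056)
F = F_att + ΣF_rep = (8.1092,1.3944)
Δp = p'−p = (1.0136,0.1743); α = Δx/Fx = (20273/20000) / (20273/2500) = 1/8
check: Δy/Fy = (1743/10000) / (1743/1250) = 1/8 ✓

α = 1/8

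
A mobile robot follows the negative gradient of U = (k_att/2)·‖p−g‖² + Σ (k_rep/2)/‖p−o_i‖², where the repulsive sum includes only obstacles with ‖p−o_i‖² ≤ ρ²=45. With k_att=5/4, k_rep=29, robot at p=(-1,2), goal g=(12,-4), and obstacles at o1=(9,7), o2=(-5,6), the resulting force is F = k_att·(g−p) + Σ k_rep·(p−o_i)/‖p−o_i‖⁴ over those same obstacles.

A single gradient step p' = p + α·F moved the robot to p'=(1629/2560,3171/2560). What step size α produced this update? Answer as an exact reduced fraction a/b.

F_att = 5/4·(g−p) = 5/4·(13,-6) = (16.2500,-7.5000)
o1: d²=125 > ρ²=45 → inactive
o2: d²=32 ≤ ρ²=45; F_rep = 29·(4,-4)/32² = (0.1133,-0.1133)
F = F_att + ΣF_rep = (16.3633,-7.6133)
Δp = p'−p = (1.6363,-0.7613); α = Δx/Fx = (4189/2560) / (4189/256) = 1/10
check: Δy/Fy = (-1949/2560) / (-1949/256) = 1/10 ✓

α = 1/10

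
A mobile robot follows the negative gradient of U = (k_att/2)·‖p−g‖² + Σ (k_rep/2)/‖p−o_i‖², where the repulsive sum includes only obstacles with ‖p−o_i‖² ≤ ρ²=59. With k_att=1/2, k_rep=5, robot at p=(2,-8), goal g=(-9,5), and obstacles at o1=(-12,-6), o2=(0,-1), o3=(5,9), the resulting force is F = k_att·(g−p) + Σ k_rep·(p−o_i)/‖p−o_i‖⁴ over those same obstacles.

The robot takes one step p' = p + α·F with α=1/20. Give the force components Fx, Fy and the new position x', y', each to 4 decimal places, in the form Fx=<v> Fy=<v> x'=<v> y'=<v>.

F_att = 1/2·(g−p) = 1/2·(-11,13) = (-5.5000,6.5000)
o1: d²=200 > ρ²=59 → inactive
o2: d²=53 ≤ ρ²=59; F_rep = 5·(2,-7)/53² = (0.0036,-0.0125)
o3: d²=298 > ρ²=59 → inactive
F = F_att + ΣF_rep = (-5.4964,6.4875)
p' = p + 1/20·F = (1.7252,-7.6756)

Fx=-5.4964 Fy=6.4875 x'=1.7252 y'=-7.6756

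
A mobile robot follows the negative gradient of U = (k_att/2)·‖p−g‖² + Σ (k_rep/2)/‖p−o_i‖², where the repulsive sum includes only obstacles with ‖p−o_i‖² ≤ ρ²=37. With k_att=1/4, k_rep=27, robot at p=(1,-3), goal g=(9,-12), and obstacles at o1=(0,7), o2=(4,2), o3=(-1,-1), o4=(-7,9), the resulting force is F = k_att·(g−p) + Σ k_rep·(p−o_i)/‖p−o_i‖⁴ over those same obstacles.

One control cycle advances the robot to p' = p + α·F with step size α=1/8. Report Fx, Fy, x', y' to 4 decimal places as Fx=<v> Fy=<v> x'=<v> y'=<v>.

Fx=2.7737 Fy=-3.2105 x'=1.3467 y'=-3.4013

F_att = 1/4·(g−p) = 1/4·(8,-9) = (2.0000,-2.2500)
o1: d²=101 > ρ²=37 → inactive
o2: d²=34 ≤ ρ²=37; F_rep = 27·(-3,-5)/34² = (-0.0701,-0.1168)
o3: d²=8 ≤ ρ²=37; F_rep = 27·(2,-2)/8² = (0.8438,-0.8438)
o4: d²=208 > ρ²=37 → inactive
F = F_att + ΣF_rep = (2.7737,-3.2105)
p' = p + 1/8·F = (1.3467,-3.4013)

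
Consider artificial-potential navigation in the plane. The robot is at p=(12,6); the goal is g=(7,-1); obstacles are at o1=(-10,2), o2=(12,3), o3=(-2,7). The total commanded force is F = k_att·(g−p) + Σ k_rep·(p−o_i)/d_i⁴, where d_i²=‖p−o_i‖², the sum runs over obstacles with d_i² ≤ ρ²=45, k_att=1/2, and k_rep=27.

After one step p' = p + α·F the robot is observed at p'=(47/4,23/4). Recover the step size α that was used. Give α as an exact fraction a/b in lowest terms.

α = 1/10

F_att = 1/2·(g−p) = 1/2·(-5,-7) = (-2.5000,-3.5000)
o1: d²=500 > ρ²=45 → inactive
o2: d²=9 ≤ ρ²=45; F_rep = 27·(0,3)/9² = (0.0000,1.0000)
o3: d²=197 > ρ²=45 → inactive
F = F_att + ΣF_rep = (-2.5000,-2.5000)
Δp = p'−p = (-0.2500,-0.2500); α = Δx/Fx = (-1/4) / (-5/2) = 1/10
check: Δy/Fy = (-1/4) / (-5/2) = 1/10 ✓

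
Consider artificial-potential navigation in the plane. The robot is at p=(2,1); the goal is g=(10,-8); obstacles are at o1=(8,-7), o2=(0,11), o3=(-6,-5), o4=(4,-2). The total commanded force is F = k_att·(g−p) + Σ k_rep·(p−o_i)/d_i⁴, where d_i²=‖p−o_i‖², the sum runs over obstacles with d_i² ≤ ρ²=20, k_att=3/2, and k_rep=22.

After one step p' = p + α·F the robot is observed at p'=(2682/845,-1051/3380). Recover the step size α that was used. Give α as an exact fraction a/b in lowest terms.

F_att = 3/2·(g−p) = 3/2·(8,-9) = (12.0000,-13.5000)
o1: d²=100 > ρ²=20 → inactive
o2: d²=104 > ρ²=20 → inactive
o3: d²=100 > ρ²=20 → inactive
o4: d²=13 ≤ ρ²=20; F_rep = 22·(-2,3)/13² = (-0.2604,0.3905)
F = F_att + ΣF_rep = (11.7396,-13.1095)
Δp = p'−p = (1.1740,-1.3109); α = Δx/Fx = (992/845) / (1984/169) = 1/10
check: Δy/Fy = (-4431/3380) / (-4431/338) = 1/10 ✓

α = 1/10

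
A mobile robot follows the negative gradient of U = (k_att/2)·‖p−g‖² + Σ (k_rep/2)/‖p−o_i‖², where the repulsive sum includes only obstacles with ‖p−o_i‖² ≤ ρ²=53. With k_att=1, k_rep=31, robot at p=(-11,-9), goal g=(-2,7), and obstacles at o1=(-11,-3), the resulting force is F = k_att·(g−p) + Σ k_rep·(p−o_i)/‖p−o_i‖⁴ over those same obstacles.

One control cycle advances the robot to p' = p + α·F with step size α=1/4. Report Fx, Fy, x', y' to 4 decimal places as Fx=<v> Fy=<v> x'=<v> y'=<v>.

F_att = 1·(g−p) = 1·(9,16) = (9.0000,16.0000)
o1: d²=36 ≤ ρ²=53; F_rep = 31·(0,-6)/36² = (0.0000,-0.1435)
F = F_att + ΣF_rep = (9.0000,15.8565)
p' = p + 1/4·F = (-8.7500,-5.0359)

Fx=9.0000 Fy=15.8565 x'=-8.7500 y'=-5.0359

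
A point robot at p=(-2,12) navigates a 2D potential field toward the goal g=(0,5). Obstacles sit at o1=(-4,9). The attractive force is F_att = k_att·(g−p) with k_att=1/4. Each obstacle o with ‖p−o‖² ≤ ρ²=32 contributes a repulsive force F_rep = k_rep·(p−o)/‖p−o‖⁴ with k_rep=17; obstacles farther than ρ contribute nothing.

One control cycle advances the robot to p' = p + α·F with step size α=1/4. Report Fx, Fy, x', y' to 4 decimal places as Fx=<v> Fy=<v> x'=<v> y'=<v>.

Fx=0.7012 Fy=-1.4482 x'=-1.8247 y'=11.6379

F_att = 1/4·(g−p) = 1/4·(2,-7) = (0.5000,-1.7500)
o1: d²=13 ≤ ρ²=32; F_rep = 17·(2,3)/13² = (0.2012,0.3018)
F = F_att + ΣF_rep = (0.7012,-1.4482)
p' = p + 1/4·F = (-1.8247,11.6379)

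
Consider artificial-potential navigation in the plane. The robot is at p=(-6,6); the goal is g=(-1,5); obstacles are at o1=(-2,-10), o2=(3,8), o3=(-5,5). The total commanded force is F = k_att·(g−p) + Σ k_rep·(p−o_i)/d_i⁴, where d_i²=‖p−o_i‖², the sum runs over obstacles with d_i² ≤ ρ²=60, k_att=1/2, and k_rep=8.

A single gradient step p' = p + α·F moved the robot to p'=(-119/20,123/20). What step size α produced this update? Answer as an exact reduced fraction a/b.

α = 1/10

F_att = 1/2·(g−p) = 1/2·(5,-1) = (2.5000,-0.5000)
o1: d²=272 > ρ²=60 → inactive
o2: d²=85 > ρ²=60 → inactive
o3: d²=2 ≤ ρ²=60; F_rep = 8·(-1,1)/2² = (-2.0000,2.0000)
F = F_att + ΣF_rep = (0.5000,1.5000)
Δp = p'−p = (0.0500,0.1500); α = Δx/Fx = (1/20) / (1/2) = 1/10
check: Δy/Fy = (3/20) / (3/2) = 1/10 ✓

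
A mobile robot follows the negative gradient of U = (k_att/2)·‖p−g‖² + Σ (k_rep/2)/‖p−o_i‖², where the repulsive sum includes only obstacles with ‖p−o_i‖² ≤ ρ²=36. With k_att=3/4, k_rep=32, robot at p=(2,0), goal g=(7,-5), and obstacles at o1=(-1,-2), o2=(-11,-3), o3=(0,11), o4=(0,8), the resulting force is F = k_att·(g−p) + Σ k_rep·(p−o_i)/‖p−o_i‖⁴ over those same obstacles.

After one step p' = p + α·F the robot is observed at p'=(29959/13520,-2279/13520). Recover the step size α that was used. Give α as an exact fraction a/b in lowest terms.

α = 1/20

F_att = 3/4·(g−p) = 3/4·(5,-5) = (3.7500,-3.7500)
o1: d²=13 ≤ ρ²=36; F_rep = 32·(3,2)/13² = (0.5680,0.3787)
o2: d²=178 > ρ²=36 → inactive
o3: d²=125 > ρ²=36 → inactive
o4: d²=68 > ρ²=36 → inactive
F = F_att + ΣF_rep = (4.3180,-3.3713)
Δp = p'−p = (0.2159,-0.1686); α = Δx/Fx = (2919/13520) / (2919/676) = 1/20
check: Δy/Fy = (-2279/13520) / (-2279/676) = 1/20 ✓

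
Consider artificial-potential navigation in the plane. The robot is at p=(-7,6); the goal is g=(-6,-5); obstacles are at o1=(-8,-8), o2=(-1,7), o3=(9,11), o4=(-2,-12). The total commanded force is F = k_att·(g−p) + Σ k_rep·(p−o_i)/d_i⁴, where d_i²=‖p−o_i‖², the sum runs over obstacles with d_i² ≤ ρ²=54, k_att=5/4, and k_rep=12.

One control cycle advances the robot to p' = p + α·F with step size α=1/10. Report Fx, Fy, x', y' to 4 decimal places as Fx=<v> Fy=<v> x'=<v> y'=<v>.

Fx=1.1974 Fy=-13.7588 x'=-6.8803 y'=4.6241

F_att = 5/4·(g−p) = 5/4·(1,-11) = (1.2500,-13.7500)
o1: d²=197 > ρ²=54 → inactive
o2: d²=37 ≤ ρ²=54; F_rep = 12·(-6,-1)/37² = (-0.0526,-0.0088)
o3: d²=281 > ρ²=54 → inactive
o4: d²=349 > ρ²=54 → inactive
F = F_att + ΣF_rep = (1.1974,-13.7588)
p' = p + 1/10·F = (-6.8803,4.6241)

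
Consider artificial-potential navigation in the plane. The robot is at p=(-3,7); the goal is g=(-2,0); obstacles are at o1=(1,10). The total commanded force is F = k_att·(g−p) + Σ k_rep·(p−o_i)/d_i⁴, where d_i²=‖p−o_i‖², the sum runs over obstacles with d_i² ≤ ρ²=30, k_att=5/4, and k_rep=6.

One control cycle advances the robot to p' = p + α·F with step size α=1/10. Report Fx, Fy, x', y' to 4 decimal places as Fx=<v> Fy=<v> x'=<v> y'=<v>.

Fx=1.2116 Fy=-8.7788 x'=-2.8788 y'=6.1221

F_att = 5/4·(g−p) = 5/4·(1,-7) = (1.2500,-8.7500)
o1: d²=25 ≤ ρ²=30; F_rep = 6·(-4,-3)/25² = (-0.0384,-0.0288)
F = F_att + ΣF_rep = (1.2116,-8.7788)
p' = p + 1/10·F = (-2.8788,6.1221)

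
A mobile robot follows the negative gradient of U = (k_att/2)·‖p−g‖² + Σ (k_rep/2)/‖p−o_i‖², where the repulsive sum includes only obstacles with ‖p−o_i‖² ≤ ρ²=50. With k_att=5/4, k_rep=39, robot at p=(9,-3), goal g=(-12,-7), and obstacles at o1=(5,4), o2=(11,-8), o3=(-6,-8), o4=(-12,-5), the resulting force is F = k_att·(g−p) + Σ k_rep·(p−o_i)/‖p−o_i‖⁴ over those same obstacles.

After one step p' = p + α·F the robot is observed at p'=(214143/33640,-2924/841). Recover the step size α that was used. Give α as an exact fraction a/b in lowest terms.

F_att = 5/4·(g−p) = 5/4·(-21,-4) = (-26.2500,-5.0000)
o1: d²=65 > ρ²=50 → inactive
o2: d²=29 ≤ ρ²=50; F_rep = 39·(-2,5)/29² = (-0.0927,0.2319)
o3: d²=250 > ρ²=50 → inactive
o4: d²=445 > ρ²=50 → inactive
F = F_att + ΣF_rep = (-26.3427,-4.7681)
Δp = p'−p = (-2.6343,-0.4768); α = Δx/Fx = (-88617/33640) / (-88617/3364) = 1/10
check: Δy/Fy = (-401/841) / (-4010/841) = 1/10 ✓

α = 1/10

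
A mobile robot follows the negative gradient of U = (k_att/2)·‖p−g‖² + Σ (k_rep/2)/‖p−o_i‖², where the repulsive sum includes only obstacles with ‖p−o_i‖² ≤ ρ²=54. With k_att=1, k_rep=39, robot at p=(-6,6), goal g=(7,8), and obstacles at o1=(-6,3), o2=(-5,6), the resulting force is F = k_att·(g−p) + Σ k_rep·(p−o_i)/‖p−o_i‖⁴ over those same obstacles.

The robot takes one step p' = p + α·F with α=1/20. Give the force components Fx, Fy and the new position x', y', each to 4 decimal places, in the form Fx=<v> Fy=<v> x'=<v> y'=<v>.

F_att = 1·(g−p) = 1·(13,2) = (13.0000,2.0000)
o1: d²=9 ≤ ρ²=54; F_rep = 39·(0,3)/9² = (0.0000,1.4444)
o2: d²=1 ≤ ρ²=54; F_rep = 39·(-1,0)/1² = (-39.0000,0.0000)
F = F_att + ΣF_rep = (-26.0000,3.4444)
p' = p + 1/20·F = (-7.3000,6.1722)

Fx=-26.0000 Fy=3.4444 x'=-7.3000 y'=6.1722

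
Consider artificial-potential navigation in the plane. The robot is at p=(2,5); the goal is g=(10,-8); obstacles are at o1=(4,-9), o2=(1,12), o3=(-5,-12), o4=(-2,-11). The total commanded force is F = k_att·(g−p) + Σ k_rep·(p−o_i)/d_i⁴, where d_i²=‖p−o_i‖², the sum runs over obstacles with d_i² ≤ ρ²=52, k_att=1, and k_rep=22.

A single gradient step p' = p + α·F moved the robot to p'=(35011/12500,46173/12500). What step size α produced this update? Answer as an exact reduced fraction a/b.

α = 1/10

F_att = 1·(g−p) = 1·(8,-13) = (8.0000,-13.0000)
o1: d²=200 > ρ²=52 → inactive
o2: d²=50 ≤ ρ²=52; F_rep = 22·(1,-7)/50² = (0.0088,-0.0616)
o3: d²=338 > ρ²=52 → inactive
o4: d²=272 > ρ²=52 → inactive
F = F_att + ΣF_rep = (8.0088,-13.0616)
Δp = p'−p = (0.8009,-1.3062); α = Δx/Fx = (10011/12500) / (10011/1250) = 1/10
check: Δy/Fy = (-16327/12500) / (-16327/1250) = 1/10 ✓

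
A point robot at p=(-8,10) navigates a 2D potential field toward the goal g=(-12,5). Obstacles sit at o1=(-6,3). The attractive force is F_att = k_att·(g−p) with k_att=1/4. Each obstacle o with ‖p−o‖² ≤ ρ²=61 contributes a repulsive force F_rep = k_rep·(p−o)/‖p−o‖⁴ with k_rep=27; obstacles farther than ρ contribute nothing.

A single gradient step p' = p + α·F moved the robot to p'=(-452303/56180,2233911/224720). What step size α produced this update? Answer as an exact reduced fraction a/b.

α = 1/20

F_att = 1/4·(g−p) = 1/4·(-4,-5) = (-1.0000,-1.2500)
o1: d²=53 ≤ ρ²=61; F_rep = 27·(-2,7)/53² = (-0.0192,0.0673)
F = F_att + ΣF_rep = (-1.0192,-1.1827)
Δp = p'−p = (-0.0510,-0.0591); α = Δx/Fx = (-2863/56180) / (-2863/2809) = 1/20
check: Δy/Fy = (-13289/224720) / (-13289/11236) = 1/20 ✓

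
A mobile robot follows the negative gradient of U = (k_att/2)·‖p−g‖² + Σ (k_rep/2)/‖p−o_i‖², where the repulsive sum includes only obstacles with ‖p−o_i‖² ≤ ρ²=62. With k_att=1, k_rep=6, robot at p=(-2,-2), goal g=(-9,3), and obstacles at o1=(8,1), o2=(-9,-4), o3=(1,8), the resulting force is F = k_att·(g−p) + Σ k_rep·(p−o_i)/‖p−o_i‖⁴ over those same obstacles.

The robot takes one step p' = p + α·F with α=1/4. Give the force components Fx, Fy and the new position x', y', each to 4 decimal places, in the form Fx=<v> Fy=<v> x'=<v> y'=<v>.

Fx=-6.9850 Fy=5.0043 x'=-3.7463 y'=-0.7489

F_att = 1·(g−p) = 1·(-7,5) = (-7.0000,5.0000)
o1: d²=109 > ρ²=62 → inactive
o2: d²=53 ≤ ρ²=62; F_rep = 6·(7,2)/53² = (0.0150,0.0043)
o3: d²=109 > ρ²=62 → inactive
F = F_att + ΣF_rep = (-6.9850,5.0043)
p' = p + 1/4·F = (-3.7463,-0.7489)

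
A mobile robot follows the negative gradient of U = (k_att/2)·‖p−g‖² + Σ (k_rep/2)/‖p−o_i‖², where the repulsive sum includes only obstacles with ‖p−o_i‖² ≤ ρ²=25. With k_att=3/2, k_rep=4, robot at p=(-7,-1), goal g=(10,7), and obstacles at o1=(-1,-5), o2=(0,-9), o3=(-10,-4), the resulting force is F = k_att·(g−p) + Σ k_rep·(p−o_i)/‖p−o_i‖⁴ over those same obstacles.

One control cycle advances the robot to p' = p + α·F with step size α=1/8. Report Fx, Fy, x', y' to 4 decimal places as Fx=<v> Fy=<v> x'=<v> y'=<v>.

Fx=25.5370 Fy=12.0370 x'=-3.8079 y'=0.5046

F_att = 3/2·(g−p) = 3/2·(17,8) = (25.5000,12.0000)
o1: d²=52 > ρ²=25 → inactive
o2: d²=113 > ρ²=25 → inactive
o3: d²=18 ≤ ρ²=25; F_rep = 4·(3,3)/18² = (0.0370,0.0370)
F = F_att + ΣF_rep = (25.5370,12.0370)
p' = p + 1/8·F = (-3.8079,0.5046)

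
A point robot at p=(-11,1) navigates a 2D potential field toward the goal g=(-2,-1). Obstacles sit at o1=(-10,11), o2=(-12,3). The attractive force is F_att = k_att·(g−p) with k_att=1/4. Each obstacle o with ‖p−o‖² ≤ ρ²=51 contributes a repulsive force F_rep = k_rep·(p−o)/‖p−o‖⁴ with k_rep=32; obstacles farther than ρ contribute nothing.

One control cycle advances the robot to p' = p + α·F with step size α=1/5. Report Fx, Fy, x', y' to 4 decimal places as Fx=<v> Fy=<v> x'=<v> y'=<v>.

Fx=3.5300 Fy=-3.0600 x'=-10.2940 y'=0.3880

F_att = 1/4·(g−p) = 1/4·(9,-2) = (2.2500,-0.5000)
o1: d²=101 > ρ²=51 → inactive
o2: d²=5 ≤ ρ²=51; F_rep = 32·(1,-2)/5² = (1.2800,-2.5600)
F = F_att + ΣF_rep = (3.5300,-3.0600)
p' = p + 1/5·F = (-10.2940,0.3880)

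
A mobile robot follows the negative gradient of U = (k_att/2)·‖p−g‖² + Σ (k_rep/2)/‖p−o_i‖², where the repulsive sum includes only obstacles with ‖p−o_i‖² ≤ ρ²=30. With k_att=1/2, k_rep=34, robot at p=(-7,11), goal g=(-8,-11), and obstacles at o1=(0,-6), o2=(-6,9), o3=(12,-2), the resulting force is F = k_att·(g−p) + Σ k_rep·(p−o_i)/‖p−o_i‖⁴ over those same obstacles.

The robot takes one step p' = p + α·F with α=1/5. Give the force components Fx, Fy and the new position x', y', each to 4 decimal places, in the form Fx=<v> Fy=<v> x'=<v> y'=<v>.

F_att = 1/2·(g−p) = 1/2·(-1,-22) = (-0.5000,-11.0000)
o1: d²=338 > ρ²=30 → inactive
o2: d²=5 ≤ ρ²=30; F_rep = 34·(-1,2)/5² = (-1.3600,2.7200)
o3: d²=530 > ρ²=30 → inactive
F = F_att + ΣF_rep = (-1.8600,-8.2800)
p' = p + 1/5·F = (-7.3720,9.3440)

Fx=-1.8600 Fy=-8.2800 x'=-7.3720 y'=9.3440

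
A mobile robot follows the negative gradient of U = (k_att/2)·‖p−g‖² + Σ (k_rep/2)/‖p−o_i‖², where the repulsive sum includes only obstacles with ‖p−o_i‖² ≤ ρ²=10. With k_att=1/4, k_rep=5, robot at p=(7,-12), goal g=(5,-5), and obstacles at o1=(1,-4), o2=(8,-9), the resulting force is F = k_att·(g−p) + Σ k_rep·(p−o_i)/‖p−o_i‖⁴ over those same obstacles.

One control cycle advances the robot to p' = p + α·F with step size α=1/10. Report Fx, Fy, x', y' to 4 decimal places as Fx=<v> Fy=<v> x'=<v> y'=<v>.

Fx=-0.5500 Fy=1.6000 x'=6.9450 y'=-11.8400

F_att = 1/4·(g−p) = 1/4·(-2,7) = (-0.5000,1.7500)
o1: d²=100 > ρ²=10 → inactive
o2: d²=10 ≤ ρ²=10; F_rep = 5·(-1,-3)/10² = (-0.0500,-0.1500)
F = F_att + ΣF_rep = (-0.5500,1.6000)
p' = p + 1/10·F = (6.9450,-11.8400)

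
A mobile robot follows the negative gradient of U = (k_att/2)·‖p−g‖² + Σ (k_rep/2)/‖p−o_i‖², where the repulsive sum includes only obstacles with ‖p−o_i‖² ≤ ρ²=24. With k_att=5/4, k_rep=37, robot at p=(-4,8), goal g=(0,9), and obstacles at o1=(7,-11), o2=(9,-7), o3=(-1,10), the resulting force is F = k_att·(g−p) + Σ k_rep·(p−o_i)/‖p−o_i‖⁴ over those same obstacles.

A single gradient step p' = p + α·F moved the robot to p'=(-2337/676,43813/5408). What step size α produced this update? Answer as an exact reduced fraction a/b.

F_att = 5/4·(g−p) = 5/4·(4,1) = (5.0000,1.2500)
o1: d²=482 > ρ²=24 → inactive
o2: d²=394 > ρ²=24 → inactive
o3: d²=13 ≤ ρ²=24; F_rep = 37·(-3,-2)/13² = (-0.6568,-0.4379)
F = F_att + ΣF_rep = (4.3432,0.8121)
Δp = p'−p = (0.5429,0.1015); α = Δx/Fx = (367/676) / (734/169) = 1/8
check: Δy/Fy = (549/5408) / (549/676) = 1/8 ✓

α = 1/8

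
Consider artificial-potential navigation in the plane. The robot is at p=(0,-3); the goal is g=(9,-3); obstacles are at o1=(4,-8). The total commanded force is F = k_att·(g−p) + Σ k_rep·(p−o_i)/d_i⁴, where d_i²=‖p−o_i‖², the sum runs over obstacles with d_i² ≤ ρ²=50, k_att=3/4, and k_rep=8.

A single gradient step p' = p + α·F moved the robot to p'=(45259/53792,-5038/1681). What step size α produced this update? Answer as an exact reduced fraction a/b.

F_att = 3/4·(g−p) = 3/4·(9,0) = (6.7500,0.0000)
o1: d²=41 ≤ ρ²=50; F_rep = 8·(-4,5)/41² = (-0.0190,0.0238)
F = F_att + ΣF_rep = (6.7310,0.0238)
Δp = p'−p = (0.8414,0.0030); α = Δx/Fx = (45259/53792) / (45259/6724) = 1/8
check: Δy/Fy = (5/1681) / (40/1681) = 1/8 ✓

α = 1/8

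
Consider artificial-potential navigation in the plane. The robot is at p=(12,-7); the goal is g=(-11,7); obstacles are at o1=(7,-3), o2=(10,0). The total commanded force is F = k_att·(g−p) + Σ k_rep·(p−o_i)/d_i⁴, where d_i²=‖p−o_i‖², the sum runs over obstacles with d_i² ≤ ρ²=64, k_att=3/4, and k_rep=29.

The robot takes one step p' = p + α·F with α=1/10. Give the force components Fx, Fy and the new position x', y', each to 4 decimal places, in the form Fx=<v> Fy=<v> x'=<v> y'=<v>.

Fx=-17.1431 Fy=10.3587 x'=10.2857 y'=-5.9641

F_att = 3/4·(g−p) = 3/4·(-23,14) = (-17.2500,10.5000)
o1: d²=41 ≤ ρ²=64; F_rep = 29·(5,-4)/41² = (0.0863,-0.0690)
o2: d²=53 ≤ ρ²=64; F_rep = 29·(2,-7)/53² = (0.0206,-0.0723)
F = F_att + ΣF_rep = (-17.1431,10.3587)
p' = p + 1/10·F = (10.2857,-5.9641)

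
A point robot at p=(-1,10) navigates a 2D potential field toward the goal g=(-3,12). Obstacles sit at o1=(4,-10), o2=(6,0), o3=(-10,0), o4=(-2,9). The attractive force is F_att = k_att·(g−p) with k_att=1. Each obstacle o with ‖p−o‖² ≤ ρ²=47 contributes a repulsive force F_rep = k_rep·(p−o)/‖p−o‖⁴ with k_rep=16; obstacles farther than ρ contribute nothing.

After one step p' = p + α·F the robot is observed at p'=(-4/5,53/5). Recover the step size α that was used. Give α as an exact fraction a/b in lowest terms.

F_att = 1·(g−p) = 1·(-2,2) = (-2.0000,2.0000)
o1: d²=425 > ρ²=47 → inactive
o2: d²=149 > ρ²=47 → inactive
o3: d²=181 > ρ²=47 → inactive
o4: d²=2 ≤ ρ²=47; F_rep = 16·(1,1)/2² = (4.0000,4.0000)
F = F_att + ΣF_rep = (2.0000,6.0000)
Δp = p'−p = (0.2000,0.6000); α = Δx/Fx = (1/5) / (2) = 1/10
check: Δy/Fy = (3/5) / (6) = 1/10 ✓

α = 1/10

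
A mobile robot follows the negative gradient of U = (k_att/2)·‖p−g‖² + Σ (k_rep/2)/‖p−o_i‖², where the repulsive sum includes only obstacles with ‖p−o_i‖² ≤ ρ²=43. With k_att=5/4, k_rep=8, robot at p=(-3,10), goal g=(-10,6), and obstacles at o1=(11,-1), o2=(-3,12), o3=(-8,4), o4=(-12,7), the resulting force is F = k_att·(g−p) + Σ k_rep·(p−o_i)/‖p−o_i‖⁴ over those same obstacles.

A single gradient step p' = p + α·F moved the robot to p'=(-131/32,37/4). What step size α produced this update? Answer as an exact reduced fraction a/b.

F_att = 5/4·(g−p) = 5/4·(-7,-4) = (-8.7500,-5.0000)
o1: d²=317 > ρ²=43 → inactive
o2: d²=4 ≤ ρ²=43; F_rep = 8·(0,-2)/4² = (0.0000,-1.0000)
o3: d²=61 > ρ²=43 → inactive
o4: d²=90 > ρ²=43 → inactive
F = F_att + ΣF_rep = (-8.7500,-6.0000)
Δp = p'−p = (-1.0938,-0.7500); α = Δx/Fx = (-35/32) / (-35/4) = 1/8
check: Δy/Fy = (-3/4) / (-6) = 1/8 ✓

α = 1/8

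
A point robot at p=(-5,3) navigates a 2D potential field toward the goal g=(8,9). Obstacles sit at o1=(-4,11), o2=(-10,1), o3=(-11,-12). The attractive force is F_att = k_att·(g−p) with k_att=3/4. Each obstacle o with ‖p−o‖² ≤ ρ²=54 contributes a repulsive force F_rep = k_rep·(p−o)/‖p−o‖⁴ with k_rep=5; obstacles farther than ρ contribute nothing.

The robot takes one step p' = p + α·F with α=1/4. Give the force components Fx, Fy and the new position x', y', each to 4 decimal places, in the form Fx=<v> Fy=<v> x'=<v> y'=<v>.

Fx=9.7797 Fy=4.5119 x'=-2.5551 y'=4.1280

F_att = 3/4·(g−p) = 3/4·(13,6) = (9.7500,4.5000)
o1: d²=65 > ρ²=54 → inactive
o2: d²=29 ≤ ρ²=54; F_rep = 5·(5,2)/29² = (0.0297,0.0119)
o3: d²=261 > ρ²=54 → inactive
F = F_att + ΣF_rep = (9.7797,4.5119)
p' = p + 1/4·F = (-2.5551,4.1280)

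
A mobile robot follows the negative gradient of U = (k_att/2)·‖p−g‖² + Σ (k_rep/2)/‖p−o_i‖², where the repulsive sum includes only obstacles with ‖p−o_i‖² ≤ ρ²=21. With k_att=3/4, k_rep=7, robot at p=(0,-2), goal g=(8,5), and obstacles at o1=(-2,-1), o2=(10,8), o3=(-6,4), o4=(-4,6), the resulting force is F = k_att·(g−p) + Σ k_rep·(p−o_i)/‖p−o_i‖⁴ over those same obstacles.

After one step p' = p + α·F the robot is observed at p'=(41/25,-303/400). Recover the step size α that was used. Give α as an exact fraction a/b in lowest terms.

F_att = 3/4·(g−p) = 3/4·(8,7) = (6.0000,5.2500)
o1: d²=5 ≤ ρ²=21; F_rep = 7·(2,-1)/5² = (0.5600,-0.2800)
o2: d²=200 > ρ²=21 → inactive
o3: d²=72 > ρ²=21 → inactive
o4: d²=80 > ρ²=21 → inactive
F = F_att + ΣF_rep = (6.5600,4.9700)
Δp = p'−p = (1.6400,1.2425); α = Δx/Fx = (41/25) / (164/25) = 1/4
check: Δy/Fy = (497/400) / (497/100) = 1/4 ✓

α = 1/4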